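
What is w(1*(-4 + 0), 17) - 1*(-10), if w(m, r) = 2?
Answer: 12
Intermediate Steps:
w(1*(-4 + 0), 17) - 1*(-10) = 2 - 1*(-10) = 2 + 10 = 12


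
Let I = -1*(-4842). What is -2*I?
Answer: -9684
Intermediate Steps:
I = 4842
-2*I = -2*4842 = -9684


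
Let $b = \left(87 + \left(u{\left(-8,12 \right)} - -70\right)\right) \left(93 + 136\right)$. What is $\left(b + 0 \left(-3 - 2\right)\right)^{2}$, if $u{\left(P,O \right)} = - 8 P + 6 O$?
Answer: $4502007409$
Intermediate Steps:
$b = 67097$ ($b = \left(87 + \left(\left(\left(-8\right) \left(-8\right) + 6 \cdot 12\right) - -70\right)\right) \left(93 + 136\right) = \left(87 + \left(\left(64 + 72\right) + 70\right)\right) 229 = \left(87 + \left(136 + 70\right)\right) 229 = \left(87 + 206\right) 229 = 293 \cdot 229 = 67097$)
$\left(b + 0 \left(-3 - 2\right)\right)^{2} = \left(67097 + 0 \left(-3 - 2\right)\right)^{2} = \left(67097 + 0 \left(-5\right)\right)^{2} = \left(67097 + 0\right)^{2} = 67097^{2} = 4502007409$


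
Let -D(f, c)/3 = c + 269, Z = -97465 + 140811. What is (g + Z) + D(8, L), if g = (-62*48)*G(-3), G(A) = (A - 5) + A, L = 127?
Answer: 74894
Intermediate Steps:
Z = 43346
G(A) = -5 + 2*A (G(A) = (-5 + A) + A = -5 + 2*A)
D(f, c) = -807 - 3*c (D(f, c) = -3*(c + 269) = -3*(269 + c) = -807 - 3*c)
g = 32736 (g = (-62*48)*(-5 + 2*(-3)) = -2976*(-5 - 6) = -2976*(-11) = 32736)
(g + Z) + D(8, L) = (32736 + 43346) + (-807 - 3*127) = 76082 + (-807 - 381) = 76082 - 1188 = 74894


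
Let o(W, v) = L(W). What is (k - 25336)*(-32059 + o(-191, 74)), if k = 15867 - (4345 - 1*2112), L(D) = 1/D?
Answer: 71654505540/191 ≈ 3.7515e+8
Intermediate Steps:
L(D) = 1/D
k = 13634 (k = 15867 - (4345 - 2112) = 15867 - 1*2233 = 15867 - 2233 = 13634)
o(W, v) = 1/W
(k - 25336)*(-32059 + o(-191, 74)) = (13634 - 25336)*(-32059 + 1/(-191)) = -11702*(-32059 - 1/191) = -11702*(-6123270/191) = 71654505540/191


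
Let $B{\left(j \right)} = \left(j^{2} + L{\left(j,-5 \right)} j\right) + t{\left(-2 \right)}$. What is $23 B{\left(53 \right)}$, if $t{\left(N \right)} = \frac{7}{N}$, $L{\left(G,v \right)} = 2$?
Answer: $\frac{133929}{2} \approx 66965.0$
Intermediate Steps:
$B{\left(j \right)} = - \frac{7}{2} + j^{2} + 2 j$ ($B{\left(j \right)} = \left(j^{2} + 2 j\right) + \frac{7}{-2} = \left(j^{2} + 2 j\right) + 7 \left(- \frac{1}{2}\right) = \left(j^{2} + 2 j\right) - \frac{7}{2} = - \frac{7}{2} + j^{2} + 2 j$)
$23 B{\left(53 \right)} = 23 \left(- \frac{7}{2} + 53^{2} + 2 \cdot 53\right) = 23 \left(- \frac{7}{2} + 2809 + 106\right) = 23 \cdot \frac{5823}{2} = \frac{133929}{2}$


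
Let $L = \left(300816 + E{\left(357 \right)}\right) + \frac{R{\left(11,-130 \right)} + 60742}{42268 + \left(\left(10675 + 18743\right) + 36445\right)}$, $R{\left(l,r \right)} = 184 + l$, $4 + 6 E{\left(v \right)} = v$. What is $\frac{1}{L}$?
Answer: $\frac{648786}{195203745241} \approx 3.3236 \cdot 10^{-6}$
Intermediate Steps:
$E{\left(v \right)} = - \frac{2}{3} + \frac{v}{6}$
$L = \frac{195203745241}{648786}$ ($L = \left(300816 + \left(- \frac{2}{3} + \frac{1}{6} \cdot 357\right)\right) + \frac{\left(184 + 11\right) + 60742}{42268 + \left(\left(10675 + 18743\right) + 36445\right)} = \left(300816 + \left(- \frac{2}{3} + \frac{119}{2}\right)\right) + \frac{195 + 60742}{42268 + \left(29418 + 36445\right)} = \left(300816 + \frac{353}{6}\right) + \frac{60937}{42268 + 65863} = \frac{1805249}{6} + \frac{60937}{108131} = \frac{195203745241}{648786} \approx 3.0088 \cdot 10^{5}$)
$\frac{1}{L} = \frac{1}{\frac{195203745241}{648786}} = \frac{648786}{195203745241}$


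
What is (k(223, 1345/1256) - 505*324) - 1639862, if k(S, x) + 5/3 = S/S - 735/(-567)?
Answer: -48693997/27 ≈ -1.8035e+6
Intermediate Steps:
k(S, x) = 17/27 (k(S, x) = -5/3 + (S/S - 735/(-567)) = -5/3 + (1 - 735*(-1/567)) = -5/3 + (1 + 35/27) = -5/3 + 62/27 = 17/27)
(k(223, 1345/1256) - 505*324) - 1639862 = (17/27 - 505*324) - 1639862 = (17/27 - 163620) - 1639862 = -4417723/27 - 1639862 = -48693997/27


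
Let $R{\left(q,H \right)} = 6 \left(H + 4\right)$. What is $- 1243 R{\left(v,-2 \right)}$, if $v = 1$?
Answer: $-14916$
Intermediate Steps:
$R{\left(q,H \right)} = 24 + 6 H$ ($R{\left(q,H \right)} = 6 \left(4 + H\right) = 24 + 6 H$)
$- 1243 R{\left(v,-2 \right)} = - 1243 \left(24 + 6 \left(-2\right)\right) = - 1243 \left(24 - 12\right) = \left(-1243\right) 12 = -14916$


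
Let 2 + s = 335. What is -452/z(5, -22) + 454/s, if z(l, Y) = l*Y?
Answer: 100228/18315 ≈ 5.4725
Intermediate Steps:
z(l, Y) = Y*l
s = 333 (s = -2 + 335 = 333)
-452/z(5, -22) + 454/s = -452/((-22*5)) + 454/333 = -452/(-110) + 454*(1/333) = -452*(-1/110) + 454/333 = 226/55 + 454/333 = 100228/18315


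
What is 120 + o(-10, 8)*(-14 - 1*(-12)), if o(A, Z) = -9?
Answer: 138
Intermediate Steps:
120 + o(-10, 8)*(-14 - 1*(-12)) = 120 - 9*(-14 - 1*(-12)) = 120 - 9*(-14 + 12) = 120 - 9*(-2) = 120 + 18 = 138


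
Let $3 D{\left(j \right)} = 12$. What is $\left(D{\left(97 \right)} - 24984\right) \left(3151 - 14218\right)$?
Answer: $276453660$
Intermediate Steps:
$D{\left(j \right)} = 4$ ($D{\left(j \right)} = \frac{1}{3} \cdot 12 = 4$)
$\left(D{\left(97 \right)} - 24984\right) \left(3151 - 14218\right) = \left(4 - 24984\right) \left(3151 - 14218\right) = \left(-24980\right) \left(-11067\right) = 276453660$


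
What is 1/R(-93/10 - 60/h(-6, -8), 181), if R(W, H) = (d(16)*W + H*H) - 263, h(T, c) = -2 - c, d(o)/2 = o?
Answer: 5/159402 ≈ 3.1367e-5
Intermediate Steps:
d(o) = 2*o
R(W, H) = -263 + H² + 32*W (R(W, H) = ((2*16)*W + H*H) - 263 = (32*W + H²) - 263 = (H² + 32*W) - 263 = -263 + H² + 32*W)
1/R(-93/10 - 60/h(-6, -8), 181) = 1/(-263 + 181² + 32*(-93/10 - 60/(-2 - 1*(-8)))) = 1/(-263 + 32761 + 32*(-93*⅒ - 60/(-2 + 8))) = 1/(-263 + 32761 + 32*(-93/10 - 60/6)) = 1/(-263 + 32761 + 32*(-93/10 - 60*⅙)) = 1/(-263 + 32761 + 32*(-93/10 - 10)) = 1/(-263 + 32761 + 32*(-193/10)) = 1/(-263 + 32761 - 3088/5) = 1/(159402/5) = 5/159402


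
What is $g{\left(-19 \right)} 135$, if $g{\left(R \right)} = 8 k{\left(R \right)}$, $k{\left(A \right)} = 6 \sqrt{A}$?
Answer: $6480 i \sqrt{19} \approx 28246.0 i$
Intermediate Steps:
$g{\left(R \right)} = 48 \sqrt{R}$ ($g{\left(R \right)} = 8 \cdot 6 \sqrt{R} = 48 \sqrt{R}$)
$g{\left(-19 \right)} 135 = 48 \sqrt{-19} \cdot 135 = 48 i \sqrt{19} \cdot 135 = 6480 i \sqrt{19}$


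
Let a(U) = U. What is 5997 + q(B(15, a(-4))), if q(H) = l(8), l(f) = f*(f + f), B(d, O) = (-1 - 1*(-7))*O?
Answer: 6125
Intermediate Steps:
B(d, O) = 6*O (B(d, O) = (-1 + 7)*O = 6*O)
l(f) = 2*f**2 (l(f) = f*(2*f) = 2*f**2)
q(H) = 128 (q(H) = 2*8**2 = 2*64 = 128)
5997 + q(B(15, a(-4))) = 5997 + 128 = 6125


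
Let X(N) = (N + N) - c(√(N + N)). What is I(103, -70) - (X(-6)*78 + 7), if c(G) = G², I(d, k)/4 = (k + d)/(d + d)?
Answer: -655/103 ≈ -6.3592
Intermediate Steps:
I(d, k) = 2*(d + k)/d (I(d, k) = 4*((k + d)/(d + d)) = 4*((d + k)/((2*d))) = 4*((d + k)*(1/(2*d))) = 4*((d + k)/(2*d)) = 2*(d + k)/d)
X(N) = 0 (X(N) = (N + N) - (√(N + N))² = 2*N - (√(2*N))² = 2*N - (√2*√N)² = 2*N - 2*N = 0)
I(103, -70) - (X(-6)*78 + 7) = (2 + 2*(-70)/103) - (0*78 + 7) = (2 + 2*(-70)*(1/103)) - (0 + 7) = (2 - 140/103) - 1*7 = 66/103 - 7 = -655/103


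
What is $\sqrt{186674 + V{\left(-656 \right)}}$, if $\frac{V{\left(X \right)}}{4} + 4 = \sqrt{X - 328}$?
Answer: $\sqrt{186658 + 8 i \sqrt{246}} \approx 432.04 + 0.145 i$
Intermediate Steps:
$V{\left(X \right)} = -16 + 4 \sqrt{-328 + X}$ ($V{\left(X \right)} = -16 + 4 \sqrt{X - 328} = -16 + 4 \sqrt{-328 + X}$)
$\sqrt{186674 + V{\left(-656 \right)}} = \sqrt{186674 - \left(16 - 4 \sqrt{-328 - 656}\right)} = \sqrt{186674 - \left(16 - 4 \sqrt{-984}\right)} = \sqrt{186674 - \left(16 - 4 \cdot 2 i \sqrt{246}\right)} = \sqrt{186674 - \left(16 - 8 i \sqrt{246}\right)} = \sqrt{186658 + 8 i \sqrt{246}}$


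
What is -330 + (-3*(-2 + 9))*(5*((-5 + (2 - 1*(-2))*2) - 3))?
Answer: -330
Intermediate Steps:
-330 + (-3*(-2 + 9))*(5*((-5 + (2 - 1*(-2))*2) - 3)) = -330 + (-3*7)*(5*((-5 + (2 + 2)*2) - 3)) = -330 - 105*((-5 + 4*2) - 3) = -330 - 105*((-5 + 8) - 3) = -330 - 105*(3 - 3) = -330 - 105*0 = -330 - 21*0 = -330 + 0 = -330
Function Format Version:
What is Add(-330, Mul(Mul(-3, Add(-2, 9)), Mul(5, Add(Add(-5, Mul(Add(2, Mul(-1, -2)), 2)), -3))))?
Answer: -330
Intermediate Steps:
Add(-330, Mul(Mul(-3, Add(-2, 9)), Mul(5, Add(Add(-5, Mul(Add(2, Mul(-1, -2)), 2)), -3)))) = Add(-330, Mul(Mul(-3, 7), Mul(5, Add(Add(-5, Mul(Add(2, 2), 2)), -3)))) = Add(-330, Mul(-21, Mul(5, Add(Add(-5, Mul(4, 2)), -3)))) = Add(-330, Mul(-21, Mul(5, Add(Add(-5, 8), -3)))) = Add(-330, Mul(-21, Mul(5, Add(3, -3)))) = Add(-330, Mul(-21, Mul(5, 0))) = Add(-330, Mul(-21, 0)) = Add(-330, 0) = -330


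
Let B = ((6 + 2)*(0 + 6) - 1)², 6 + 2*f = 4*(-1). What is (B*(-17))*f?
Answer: 187765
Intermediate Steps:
f = -5 (f = -3 + (4*(-1))/2 = -3 + (½)*(-4) = -3 - 2 = -5)
B = 2209 (B = (8*6 - 1)² = (48 - 1)² = 47² = 2209)
(B*(-17))*f = (2209*(-17))*(-5) = -37553*(-5) = 187765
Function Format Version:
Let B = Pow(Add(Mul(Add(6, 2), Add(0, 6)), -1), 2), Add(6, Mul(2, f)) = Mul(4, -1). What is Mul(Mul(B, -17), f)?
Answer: 187765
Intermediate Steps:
f = -5 (f = Add(-3, Mul(Rational(1, 2), Mul(4, -1))) = Add(-3, Mul(Rational(1, 2), -4)) = Add(-3, -2) = -5)
B = 2209 (B = Pow(Add(Mul(8, 6), -1), 2) = Pow(Add(48, -1), 2) = Pow(47, 2) = 2209)
Mul(Mul(B, -17), f) = Mul(Mul(2209, -17), -5) = Mul(-37553, -5) = 187765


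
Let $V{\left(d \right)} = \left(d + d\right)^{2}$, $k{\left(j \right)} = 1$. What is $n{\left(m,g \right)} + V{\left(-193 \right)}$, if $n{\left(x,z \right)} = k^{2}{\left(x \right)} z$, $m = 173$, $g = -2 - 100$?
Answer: $148894$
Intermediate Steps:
$g = -102$
$V{\left(d \right)} = 4 d^{2}$ ($V{\left(d \right)} = \left(2 d\right)^{2} = 4 d^{2}$)
$n{\left(x,z \right)} = z$ ($n{\left(x,z \right)} = 1^{2} z = 1 z = z$)
$n{\left(m,g \right)} + V{\left(-193 \right)} = -102 + 4 \left(-193\right)^{2} = -102 + 4 \cdot 37249 = -102 + 148996 = 148894$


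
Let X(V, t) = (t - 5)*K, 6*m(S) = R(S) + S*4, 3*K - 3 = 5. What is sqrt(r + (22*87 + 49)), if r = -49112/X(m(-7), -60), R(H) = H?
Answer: 2*sqrt(2372695)/65 ≈ 47.396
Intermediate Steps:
K = 8/3 (K = 1 + (1/3)*5 = 1 + 5/3 = 8/3 ≈ 2.6667)
m(S) = 5*S/6 (m(S) = (S + S*4)/6 = (S + 4*S)/6 = (5*S)/6 = 5*S/6)
X(V, t) = -40/3 + 8*t/3 (X(V, t) = (t - 5)*(8/3) = (-5 + t)*(8/3) = -40/3 + 8*t/3)
r = 18417/65 (r = -49112/(-40/3 + (8/3)*(-60)) = -49112/(-40/3 - 160) = -49112/(-520/3) = -49112*(-3/520) = 18417/65 ≈ 283.34)
sqrt(r + (22*87 + 49)) = sqrt(18417/65 + (22*87 + 49)) = sqrt(18417/65 + (1914 + 49)) = sqrt(18417/65 + 1963) = sqrt(146012/65) = 2*sqrt(2372695)/65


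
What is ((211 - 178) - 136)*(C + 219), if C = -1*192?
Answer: -2781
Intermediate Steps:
C = -192
((211 - 178) - 136)*(C + 219) = ((211 - 178) - 136)*(-192 + 219) = (33 - 136)*27 = -103*27 = -2781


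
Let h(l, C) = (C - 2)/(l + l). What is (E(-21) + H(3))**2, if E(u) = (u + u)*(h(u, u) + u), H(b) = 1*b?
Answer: 743044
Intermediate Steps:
H(b) = b
h(l, C) = (-2 + C)/(2*l) (h(l, C) = (-2 + C)/((2*l)) = (-2 + C)*(1/(2*l)) = (-2 + C)/(2*l))
E(u) = 2*u*(u + (-2 + u)/(2*u)) (E(u) = (u + u)*((-2 + u)/(2*u) + u) = (2*u)*(u + (-2 + u)/(2*u)) = 2*u*(u + (-2 + u)/(2*u)))
(E(-21) + H(3))**2 = ((-2 - 21 + 2*(-21)**2) + 3)**2 = ((-2 - 21 + 2*441) + 3)**2 = ((-2 - 21 + 882) + 3)**2 = (859 + 3)**2 = 862**2 = 743044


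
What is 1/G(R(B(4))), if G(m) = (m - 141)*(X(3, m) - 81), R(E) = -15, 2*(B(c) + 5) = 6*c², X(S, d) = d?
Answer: 1/14976 ≈ 6.6774e-5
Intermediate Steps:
B(c) = -5 + 3*c² (B(c) = -5 + (6*c²)/2 = -5 + 3*c²)
G(m) = (-141 + m)*(-81 + m) (G(m) = (m - 141)*(m - 81) = (-141 + m)*(-81 + m))
1/G(R(B(4))) = 1/(11421 + (-15)² - 222*(-15)) = 1/(11421 + 225 + 3330) = 1/14976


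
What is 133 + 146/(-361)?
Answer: 47867/361 ≈ 132.60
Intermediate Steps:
133 + 146/(-361) = 133 + 146*(-1/361) = 133 - 146/361 = 47867/361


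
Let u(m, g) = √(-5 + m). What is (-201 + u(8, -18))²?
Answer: (201 - √3)² ≈ 39708.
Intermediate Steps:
(-201 + u(8, -18))² = (-201 + √(-5 + 8))² = (-201 + √3)²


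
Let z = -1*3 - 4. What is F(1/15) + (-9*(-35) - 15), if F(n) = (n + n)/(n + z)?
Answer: 15599/52 ≈ 299.98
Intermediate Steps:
z = -7 (z = -3 - 4 = -7)
F(n) = 2*n/(-7 + n) (F(n) = (n + n)/(n - 7) = (2*n)/(-7 + n) = 2*n/(-7 + n))
F(1/15) + (-9*(-35) - 15) = 2/(15*(-7 + 1/15)) + (-9*(-35) - 15) = 2*(1/15)/(-7 + 1/15) + (315 - 15) = 2*(1/15)/(-104/15) + 300 = 2*(1/15)*(-15/104) + 300 = -1/52 + 300 = 15599/52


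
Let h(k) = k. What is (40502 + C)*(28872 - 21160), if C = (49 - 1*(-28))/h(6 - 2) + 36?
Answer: 312777512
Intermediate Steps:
C = 221/4 (C = (49 - 1*(-28))/(6 - 2) + 36 = (49 + 28)/4 + 36 = (¼)*77 + 36 = 77/4 + 36 = 221/4 ≈ 55.250)
(40502 + C)*(28872 - 21160) = (40502 + 221/4)*(28872 - 21160) = (162229/4)*7712 = 312777512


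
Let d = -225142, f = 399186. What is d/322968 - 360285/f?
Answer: -5728723897/3581230668 ≈ -1.5997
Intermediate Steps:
d/322968 - 360285/f = -225142/322968 - 360285/399186 = -225142*1/322968 - 360285*1/399186 = -112571/161484 - 120095/133062 = -5728723897/3581230668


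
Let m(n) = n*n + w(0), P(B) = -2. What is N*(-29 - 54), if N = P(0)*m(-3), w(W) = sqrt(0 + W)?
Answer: 1494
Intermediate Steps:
w(W) = sqrt(W)
m(n) = n**2 (m(n) = n*n + sqrt(0) = n**2 + 0 = n**2)
N = -18 (N = -2*(-3)**2 = -2*9 = -18)
N*(-29 - 54) = -18*(-29 - 54) = -18*(-83) = 1494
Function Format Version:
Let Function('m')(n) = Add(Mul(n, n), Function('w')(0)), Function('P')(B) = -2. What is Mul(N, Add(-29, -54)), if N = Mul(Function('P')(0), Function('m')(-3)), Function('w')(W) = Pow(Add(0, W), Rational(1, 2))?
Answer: 1494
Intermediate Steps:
Function('w')(W) = Pow(W, Rational(1, 2))
Function('m')(n) = Pow(n, 2) (Function('m')(n) = Add(Mul(n, n), Pow(0, Rational(1, 2))) = Add(Pow(n, 2), 0) = Pow(n, 2))
N = -18 (N = Mul(-2, Pow(-3, 2)) = Mul(-2, 9) = -18)
Mul(N, Add(-29, -54)) = Mul(-18, Add(-29, -54)) = Mul(-18, -83) = 1494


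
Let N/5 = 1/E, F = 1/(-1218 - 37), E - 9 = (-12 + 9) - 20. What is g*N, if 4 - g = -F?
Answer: -717/502 ≈ -1.4283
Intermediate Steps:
E = -14 (E = 9 + ((-12 + 9) - 20) = 9 + (-3 - 20) = 9 - 23 = -14)
F = -1/1255 (F = 1/(-1255) = -1/1255 ≈ -0.00079681)
g = 5019/1255 (g = 4 - (-1)*(-1)/1255 = 4 - 1*1/1255 = 4 - 1/1255 = 5019/1255 ≈ 3.9992)
N = -5/14 (N = 5/(-14) = 5*(-1/14) = -5/14 ≈ -0.35714)
g*N = (5019/1255)*(-5/14) = -717/502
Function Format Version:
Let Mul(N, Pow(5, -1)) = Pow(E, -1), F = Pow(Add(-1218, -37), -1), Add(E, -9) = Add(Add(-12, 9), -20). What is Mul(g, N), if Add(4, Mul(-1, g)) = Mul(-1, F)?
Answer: Rational(-717, 502) ≈ -1.4283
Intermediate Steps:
E = -14 (E = Add(9, Add(Add(-12, 9), -20)) = Add(9, Add(-3, -20)) = Add(9, -23) = -14)
F = Rational(-1, 1255) (F = Pow(-1255, -1) = Rational(-1, 1255) ≈ -0.00079681)
g = Rational(5019, 1255) (g = Add(4, Mul(-1, Mul(-1, Rational(-1, 1255)))) = Add(4, Mul(-1, Rational(1, 1255))) = Add(4, Rational(-1, 1255)) = Rational(5019, 1255) ≈ 3.9992)
N = Rational(-5, 14) (N = Mul(5, Pow(-14, -1)) = Mul(5, Rational(-1, 14)) = Rational(-5, 14) ≈ -0.35714)
Mul(g, N) = Mul(Rational(5019, 1255), Rational(-5, 14)) = Rational(-717, 502)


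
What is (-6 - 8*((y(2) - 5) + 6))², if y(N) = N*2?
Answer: 2116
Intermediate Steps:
y(N) = 2*N
(-6 - 8*((y(2) - 5) + 6))² = (-6 - 8*((2*2 - 5) + 6))² = (-6 - 8*((4 - 5) + 6))² = (-6 - 8*(-1 + 6))² = (-6 - 8*5)² = (-6 - 40)² = (-46)² = 2116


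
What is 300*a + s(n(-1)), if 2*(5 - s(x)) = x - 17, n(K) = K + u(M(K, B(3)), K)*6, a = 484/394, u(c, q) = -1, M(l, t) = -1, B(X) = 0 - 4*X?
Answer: 75949/197 ≈ 385.53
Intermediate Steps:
B(X) = -4*X
a = 242/197 (a = 484*(1/394) = 242/197 ≈ 1.2284)
n(K) = -6 + K (n(K) = K - 1*6 = K - 6 = -6 + K)
s(x) = 27/2 - x/2 (s(x) = 5 - (x - 17)/2 = 5 - (-17 + x)/2 = 5 + (17/2 - x/2) = 27/2 - x/2)
300*a + s(n(-1)) = 300*(242/197) + (27/2 - (-6 - 1)/2) = 72600/197 + (27/2 - 1/2*(-7)) = 72600/197 + (27/2 + 7/2) = 72600/197 + 17 = 75949/197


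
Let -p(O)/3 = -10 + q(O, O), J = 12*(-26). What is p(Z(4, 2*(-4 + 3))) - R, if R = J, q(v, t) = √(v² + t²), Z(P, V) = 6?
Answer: 342 - 18*√2 ≈ 316.54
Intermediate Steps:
J = -312
q(v, t) = √(t² + v²)
R = -312
p(O) = 30 - 3*√2*√(O²) (p(O) = -3*(-10 + √(O² + O²)) = -3*(-10 + √(2*O²)) = -3*(-10 + √2*√(O²)) = 30 - 3*√2*√(O²))
p(Z(4, 2*(-4 + 3))) - R = (30 - 3*√2*√(6²)) - 1*(-312) = (30 - 3*√2*√36) + 312 = (30 - 3*√2*6) + 312 = (30 - 18*√2) + 312 = 342 - 18*√2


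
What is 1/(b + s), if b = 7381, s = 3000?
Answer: 1/10381 ≈ 9.6330e-5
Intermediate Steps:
1/(b + s) = 1/(7381 + 3000) = 1/10381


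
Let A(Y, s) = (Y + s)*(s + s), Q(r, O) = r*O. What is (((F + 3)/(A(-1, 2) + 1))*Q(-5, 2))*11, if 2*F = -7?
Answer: 11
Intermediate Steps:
Q(r, O) = O*r
A(Y, s) = 2*s*(Y + s) (A(Y, s) = (Y + s)*(2*s) = 2*s*(Y + s))
F = -7/2 (F = (1/2)*(-7) = -7/2 ≈ -3.5000)
(((F + 3)/(A(-1, 2) + 1))*Q(-5, 2))*11 = (((-7/2 + 3)/(2*2*(-1 + 2) + 1))*(2*(-5)))*11 = (-1/(2*(2*2*1 + 1))*(-10))*11 = (-1/(2*(4 + 1))*(-10))*11 = (-1/2/5*(-10))*11 = (-1/2*1/5*(-10))*11 = -1/10*(-10)*11 = 1*11 = 11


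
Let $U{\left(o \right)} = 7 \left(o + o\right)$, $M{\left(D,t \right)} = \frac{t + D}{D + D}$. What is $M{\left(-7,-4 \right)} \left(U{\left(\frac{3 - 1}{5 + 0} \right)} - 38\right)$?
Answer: $- \frac{891}{35} \approx -25.457$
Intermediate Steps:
$M{\left(D,t \right)} = \frac{D + t}{2 D}$
$U{\left(o \right)} = 14 o$ ($U{\left(o \right)} = 7 \cdot 2 o = 14 o$)
$M{\left(-7,-4 \right)} \left(U{\left(\frac{3 - 1}{5 + 0} \right)} - 38\right) = \frac{-7 - 4}{2 \left(-7\right)} \left(14 \frac{3 - 1}{5 + 0} - 38\right) = \frac{1}{2} \left(- \frac{1}{7}\right) \left(-11\right) \left(14 \cdot \frac{2}{5} - 38\right) = \frac{11 \left(14 \cdot 2 \cdot \frac{1}{5} - 38\right)}{14} = \frac{11 \left(14 \cdot \frac{2}{5} - 38\right)}{14} = \frac{11 \left(\frac{28}{5} - 38\right)}{14} = \frac{11}{14} \left(- \frac{162}{5}\right) = - \frac{891}{35}$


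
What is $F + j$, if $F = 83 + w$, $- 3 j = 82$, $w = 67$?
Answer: $\frac{368}{3} \approx 122.67$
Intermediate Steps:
$j = - \frac{82}{3}$ ($j = \left(- \frac{1}{3}\right) 82 = - \frac{82}{3} \approx -27.333$)
$F = 150$ ($F = 83 + 67 = 150$)
$F + j = 150 - \frac{82}{3} = \frac{368}{3}$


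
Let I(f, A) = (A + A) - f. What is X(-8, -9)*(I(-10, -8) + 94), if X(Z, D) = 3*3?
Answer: 792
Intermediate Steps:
X(Z, D) = 9
I(f, A) = -f + 2*A (I(f, A) = 2*A - f = -f + 2*A)
X(-8, -9)*(I(-10, -8) + 94) = 9*((-1*(-10) + 2*(-8)) + 94) = 9*((10 - 16) + 94) = 9*(-6 + 94) = 9*88 = 792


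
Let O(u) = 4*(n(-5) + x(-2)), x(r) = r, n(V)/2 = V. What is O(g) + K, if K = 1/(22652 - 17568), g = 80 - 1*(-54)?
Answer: -244031/5084 ≈ -48.000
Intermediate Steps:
n(V) = 2*V
g = 134 (g = 80 + 54 = 134)
O(u) = -48 (O(u) = 4*(2*(-5) - 2) = 4*(-10 - 2) = 4*(-12) = -48)
K = 1/5084 ≈ 0.00019670
O(g) + K = -48 + 1/5084 = -244031/5084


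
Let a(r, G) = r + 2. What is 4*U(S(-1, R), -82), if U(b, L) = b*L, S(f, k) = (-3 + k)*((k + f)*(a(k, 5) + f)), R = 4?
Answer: -4920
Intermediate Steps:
a(r, G) = 2 + r
S(f, k) = (-3 + k)*(f + k)*(2 + f + k) (S(f, k) = (-3 + k)*((k + f)*((2 + k) + f)) = (-3 + k)*((f + k)*(2 + f + k)) = (-3 + k)*(f + k)*(2 + f + k))
U(b, L) = L*b
4*U(S(-1, R), -82) = 4*(-82*(4³ - 1*4² - 6*(-1) - 6*4 - 3*(-1)² + 4*(-1)² - 4*(-1)*4 + 2*(-1)*4²)) = 4*(-82*(64 - 1*16 + 6 - 24 - 3*1 + 4*1 + 16 + 2*(-1)*16)) = 4*(-82*(64 - 16 + 6 - 24 - 3 + 4 + 16 - 32)) = 4*(-82*15) = 4*(-1230) = -4920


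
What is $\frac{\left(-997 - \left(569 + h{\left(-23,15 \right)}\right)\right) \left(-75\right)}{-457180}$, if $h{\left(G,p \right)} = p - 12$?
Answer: $- \frac{23535}{91436} \approx -0.25739$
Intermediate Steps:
$h{\left(G,p \right)} = -12 + p$
$\frac{\left(-997 - \left(569 + h{\left(-23,15 \right)}\right)\right) \left(-75\right)}{-457180} = \frac{\left(-997 - 572\right) \left(-75\right)}{-457180} = \left(-997 - 572\right) \left(-75\right) \left(- \frac{1}{457180}\right) = \left(-1569\right) \left(-75\right) \left(- \frac{1}{457180}\right) = 117675 \left(- \frac{1}{457180}\right) = - \frac{23535}{91436}$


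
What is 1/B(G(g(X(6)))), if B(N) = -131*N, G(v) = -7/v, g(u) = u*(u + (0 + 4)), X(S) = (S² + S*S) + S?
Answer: 6396/917 ≈ 6.9749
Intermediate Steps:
X(S) = S + 2*S² (X(S) = (S² + S²) + S = 2*S² + S = S + 2*S²)
g(u) = u*(4 + u) (g(u) = u*(u + 4) = u*(4 + u))
1/B(G(g(X(6)))) = 1/(-(-917)/((6*(1 + 2*6))*(4 + 6*(1 + 2*6)))) = 1/(-(-917)/((6*(1 + 12))*(4 + 6*(1 + 12)))) = 1/(-(-917)/((6*13)*(4 + 6*13))) = 1/(-(-917)/(78*(4 + 78))) = 1/(-(-917)/(78*82)) = 1/(-(-917)/6396) = 1/(-131*(-7/6396)) = 1/(917/6396) = 6396/917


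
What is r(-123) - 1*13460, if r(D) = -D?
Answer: -13337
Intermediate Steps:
r(-123) - 1*13460 = -1*(-123) - 1*13460 = 123 - 13460 = -13337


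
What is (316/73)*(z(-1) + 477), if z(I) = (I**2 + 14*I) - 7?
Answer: 144412/73 ≈ 1978.2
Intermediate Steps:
z(I) = -7 + I**2 + 14*I
(316/73)*(z(-1) + 477) = (316/73)*((-7 + (-1)**2 + 14*(-1)) + 477) = (316*(1/73))*((-7 + 1 - 14) + 477) = 316*(-20 + 477)/73 = (316/73)*457 = 144412/73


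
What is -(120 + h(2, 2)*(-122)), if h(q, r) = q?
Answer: 124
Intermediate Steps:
-(120 + h(2, 2)*(-122)) = -(120 + 2*(-122)) = -(120 - 244) = -1*(-124) = 124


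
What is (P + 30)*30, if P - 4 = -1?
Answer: 990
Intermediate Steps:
P = 3 (P = 4 - 1 = 3)
(P + 30)*30 = (3 + 30)*30 = 33*30 = 990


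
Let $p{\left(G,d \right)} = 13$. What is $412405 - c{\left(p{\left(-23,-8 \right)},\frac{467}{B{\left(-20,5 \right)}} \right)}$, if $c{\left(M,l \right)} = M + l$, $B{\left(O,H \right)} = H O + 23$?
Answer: $\frac{31754651}{77} \approx 4.124 \cdot 10^{5}$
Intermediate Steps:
$B{\left(O,H \right)} = 23 + H O$
$412405 - c{\left(p{\left(-23,-8 \right)},\frac{467}{B{\left(-20,5 \right)}} \right)} = 412405 - \left(13 + \frac{467}{23 + 5 \left(-20\right)}\right) = 412405 - \left(13 + \frac{467}{23 - 100}\right) = 412405 - \left(13 + \frac{467}{-77}\right) = 412405 - \left(13 + 467 \left(- \frac{1}{77}\right)\right) = 412405 - \left(13 - \frac{467}{77}\right) = 412405 - \frac{534}{77} = \frac{31754651}{77}$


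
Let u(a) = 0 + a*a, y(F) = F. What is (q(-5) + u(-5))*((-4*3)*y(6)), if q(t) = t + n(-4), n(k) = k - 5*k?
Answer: -2592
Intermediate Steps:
n(k) = -4*k
u(a) = a**2 (u(a) = 0 + a**2 = a**2)
q(t) = 16 + t (q(t) = t - 4*(-4) = t + 16 = 16 + t)
(q(-5) + u(-5))*((-4*3)*y(6)) = ((16 - 5) + (-5)**2)*(-4*3*6) = (11 + 25)*(-12*6) = 36*(-72) = -2592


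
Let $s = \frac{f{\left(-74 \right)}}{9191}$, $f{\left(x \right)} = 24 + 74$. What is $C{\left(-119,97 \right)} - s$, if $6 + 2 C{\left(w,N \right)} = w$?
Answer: $- \frac{164153}{2626} \approx -62.511$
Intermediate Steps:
$C{\left(w,N \right)} = -3 + \frac{w}{2}$
$f{\left(x \right)} = 98$
$s = \frac{14}{1313}$ ($s = \frac{98}{9191} = 98 \cdot \frac{1}{9191} = \frac{14}{1313} \approx 0.010663$)
$C{\left(-119,97 \right)} - s = \left(-3 + \frac{1}{2} \left(-119\right)\right) - \frac{14}{1313} = \left(-3 - \frac{119}{2}\right) - \frac{14}{1313} = - \frac{125}{2} - \frac{14}{1313} = - \frac{164153}{2626}$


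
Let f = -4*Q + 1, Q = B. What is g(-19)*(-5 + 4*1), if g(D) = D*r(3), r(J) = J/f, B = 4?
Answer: -19/5 ≈ -3.8000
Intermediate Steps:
Q = 4
f = -15 (f = -4*4 + 1 = -16 + 1 = -15)
r(J) = -J/15 (r(J) = J/(-15) = J*(-1/15) = -J/15)
g(D) = -D/5 (g(D) = D*(-1/15*3) = D*(-1/5) = -D/5)
g(-19)*(-5 + 4*1) = (-1/5*(-19))*(-5 + 4*1) = 19*(-5 + 4)/5 = (19/5)*(-1) = -19/5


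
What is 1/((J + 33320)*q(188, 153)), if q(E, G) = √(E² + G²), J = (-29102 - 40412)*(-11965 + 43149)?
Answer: -√58753/127358364363768 ≈ -1.9032e-12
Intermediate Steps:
J = -2167724576 (J = -69514*31184 = -2167724576)
1/((J + 33320)*q(188, 153)) = 1/((-2167724576 + 33320)*(√(188² + 153²))) = 1/((-2167691256)*(√(35344 + 23409))) = -√58753/58753/2167691256 = -√58753/127358364363768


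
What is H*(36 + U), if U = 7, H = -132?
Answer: -5676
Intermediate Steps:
H*(36 + U) = -132*(36 + 7) = -132*43 = -5676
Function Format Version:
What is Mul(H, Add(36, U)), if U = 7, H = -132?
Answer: -5676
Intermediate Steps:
Mul(H, Add(36, U)) = Mul(-132, Add(36, 7)) = Mul(-132, 43) = -5676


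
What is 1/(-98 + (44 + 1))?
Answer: -1/53 ≈ -0.018868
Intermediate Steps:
1/(-98 + (44 + 1)) = 1/(-98 + 45) = 1/(-53) = -1/53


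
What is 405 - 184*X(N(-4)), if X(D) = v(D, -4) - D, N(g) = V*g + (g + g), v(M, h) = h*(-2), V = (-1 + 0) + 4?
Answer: -4747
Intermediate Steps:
V = 3 (V = -1 + 4 = 3)
v(M, h) = -2*h
N(g) = 5*g (N(g) = 3*g + (g + g) = 3*g + 2*g = 5*g)
X(D) = 8 - D (X(D) = -2*(-4) - D = 8 - D)
405 - 184*X(N(-4)) = 405 - 184*(8 - 5*(-4)) = 405 - 184*(8 - 1*(-20)) = 405 - 184*(8 + 20) = 405 - 184*28 = 405 - 5152 = -4747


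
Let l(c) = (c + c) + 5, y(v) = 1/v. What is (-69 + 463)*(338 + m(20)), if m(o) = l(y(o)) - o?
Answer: 636507/5 ≈ 1.2730e+5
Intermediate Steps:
l(c) = 5 + 2*c (l(c) = 2*c + 5 = 5 + 2*c)
m(o) = 5 - o + 2/o (m(o) = (5 + 2/o) - o = 5 - o + 2/o)
(-69 + 463)*(338 + m(20)) = (-69 + 463)*(338 + (5 - 1*20 + 2/20)) = 394*(338 + (5 - 20 + 2*(1/20))) = 394*(338 + (5 - 20 + ⅒)) = 394*(338 - 149/10) = 394*(3231/10) = 636507/5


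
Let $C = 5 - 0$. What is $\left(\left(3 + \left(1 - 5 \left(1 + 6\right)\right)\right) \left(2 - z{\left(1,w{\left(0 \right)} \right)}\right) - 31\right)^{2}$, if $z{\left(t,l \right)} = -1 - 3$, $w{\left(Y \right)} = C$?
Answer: $47089$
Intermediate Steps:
$C = 5$ ($C = 5 + 0 = 5$)
$w{\left(Y \right)} = 5$
$z{\left(t,l \right)} = -4$
$\left(\left(3 + \left(1 - 5 \left(1 + 6\right)\right)\right) \left(2 - z{\left(1,w{\left(0 \right)} \right)}\right) - 31\right)^{2} = \left(\left(3 + \left(1 - 5 \left(1 + 6\right)\right)\right) \left(2 - -4\right) - 31\right)^{2} = \left(\left(3 + \left(1 - 5 \cdot 7\right)\right) \left(2 + 4\right) - 31\right)^{2} = \left(\left(3 + \left(1 - 35\right)\right) 6 - 31\right)^{2} = \left(\left(3 - 34\right) 6 - 31\right)^{2} = \left(\left(-31\right) 6 - 31\right)^{2} = \left(-186 - 31\right)^{2} = \left(-217\right)^{2} = 47089$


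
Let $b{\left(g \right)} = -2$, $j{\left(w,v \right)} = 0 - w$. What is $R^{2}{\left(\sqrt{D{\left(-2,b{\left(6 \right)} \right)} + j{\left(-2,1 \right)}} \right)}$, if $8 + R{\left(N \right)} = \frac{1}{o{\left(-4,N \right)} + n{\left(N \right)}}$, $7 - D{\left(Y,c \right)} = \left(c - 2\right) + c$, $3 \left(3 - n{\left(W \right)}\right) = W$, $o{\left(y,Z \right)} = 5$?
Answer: $\frac{2166799}{34969} - \frac{2944 \sqrt{15}}{34969} \approx 61.637$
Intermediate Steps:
$j{\left(w,v \right)} = - w$
$n{\left(W \right)} = 3 - \frac{W}{3}$
$D{\left(Y,c \right)} = 9 - 2 c$ ($D{\left(Y,c \right)} = 7 - \left(\left(c - 2\right) + c\right) = 7 - \left(\left(-2 + c\right) + c\right) = 7 - \left(-2 + 2 c\right) = 9 - 2 c$)
$R{\left(N \right)} = -8 + \frac{1}{8 - \frac{N}{3}}$ ($R{\left(N \right)} = -8 + \frac{1}{5 - \left(-3 + \frac{N}{3}\right)} = -8 + \frac{1}{8 - \frac{N}{3}}$)
$R^{2}{\left(\sqrt{D{\left(-2,b{\left(6 \right)} \right)} + j{\left(-2,1 \right)}} \right)} = \left(\frac{189 - 8 \sqrt{\left(9 - -4\right) - -2}}{-24 + \sqrt{\left(9 - -4\right) - -2}}\right)^{2} = \left(\frac{189 - 8 \sqrt{\left(9 + 4\right) + 2}}{-24 + \sqrt{\left(9 + 4\right) + 2}}\right)^{2} = \left(\frac{189 - 8 \sqrt{13 + 2}}{-24 + \sqrt{13 + 2}}\right)^{2} = \left(\frac{189 - 8 \sqrt{15}}{-24 + \sqrt{15}}\right)^{2} = \frac{\left(189 - 8 \sqrt{15}\right)^{2}}{\left(-24 + \sqrt{15}\right)^{2}}$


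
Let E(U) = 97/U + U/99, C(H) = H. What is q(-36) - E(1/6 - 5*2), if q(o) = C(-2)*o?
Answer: 2872501/35046 ≈ 81.964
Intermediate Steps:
q(o) = -2*o
E(U) = 97/U + U/99 (E(U) = 97/U + U*(1/99) = 97/U + U/99)
q(-36) - E(1/6 - 5*2) = -2*(-36) - (97/(1/6 - 5*2) + (1/6 - 5*2)/99) = 72 - (97/(1/6 - 10) + (1/6 - 10)/99) = 72 - (97/(-59/6) + (1/99)*(-59/6)) = 72 - (97*(-6/59) - 59/594) = 72 - (-582/59 - 59/594) = 72 - 1*(-349189/35046) = 72 + 349189/35046 = 2872501/35046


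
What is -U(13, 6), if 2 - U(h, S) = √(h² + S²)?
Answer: -2 + √205 ≈ 12.318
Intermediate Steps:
U(h, S) = 2 - √(S² + h²) (U(h, S) = 2 - √(h² + S²) = 2 - √(S² + h²))
-U(13, 6) = -(2 - √(6² + 13²)) = -(2 - √(36 + 169)) = -(2 - √205) = -2 + √205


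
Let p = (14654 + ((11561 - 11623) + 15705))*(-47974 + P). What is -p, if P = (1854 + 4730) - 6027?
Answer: 1436592849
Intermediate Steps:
P = 557 (P = 6584 - 6027 = 557)
p = -1436592849 (p = (14654 + ((11561 - 11623) + 15705))*(-47974 + 557) = (14654 + (-62 + 15705))*(-47417) = (14654 + 15643)*(-47417) = 30297*(-47417) = -1436592849)
-p = -1*(-1436592849) = 1436592849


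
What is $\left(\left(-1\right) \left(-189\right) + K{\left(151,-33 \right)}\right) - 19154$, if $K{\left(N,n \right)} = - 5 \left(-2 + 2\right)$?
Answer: $-18965$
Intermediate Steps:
$K{\left(N,n \right)} = 0$ ($K{\left(N,n \right)} = \left(-5\right) 0 = 0$)
$\left(\left(-1\right) \left(-189\right) + K{\left(151,-33 \right)}\right) - 19154 = \left(\left(-1\right) \left(-189\right) + 0\right) - 19154 = \left(189 + 0\right) - 19154 = 189 - 19154 = -18965$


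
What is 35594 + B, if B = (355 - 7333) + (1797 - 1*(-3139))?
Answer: 33552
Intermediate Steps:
B = -2042 (B = -6978 + (1797 + 3139) = -6978 + 4936 = -2042)
35594 + B = 35594 - 2042 = 33552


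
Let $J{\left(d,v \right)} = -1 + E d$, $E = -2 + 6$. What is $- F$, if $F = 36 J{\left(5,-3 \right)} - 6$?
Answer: $-678$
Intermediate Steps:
$E = 4$
$J{\left(d,v \right)} = -1 + 4 d$
$F = 678$ ($F = 36 \left(-1 + 4 \cdot 5\right) - 6 = 36 \left(-1 + 20\right) - 6 = 36 \cdot 19 - 6 = 684 - 6 = 678$)
$- F = \left(-1\right) 678 = -678$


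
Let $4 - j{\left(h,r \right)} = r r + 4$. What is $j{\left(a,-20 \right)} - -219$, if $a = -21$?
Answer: $-181$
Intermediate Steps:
$j{\left(h,r \right)} = - r^{2}$ ($j{\left(h,r \right)} = 4 - \left(r r + 4\right) = 4 - \left(r^{2} + 4\right) = 4 - \left(4 + r^{2}\right) = - r^{2}$)
$j{\left(a,-20 \right)} - -219 = - \left(-20\right)^{2} - -219 = \left(-1\right) 400 + 219 = -400 + 219 = -181$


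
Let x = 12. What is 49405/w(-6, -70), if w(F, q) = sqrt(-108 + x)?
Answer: -49405*I*sqrt(6)/24 ≈ -5042.4*I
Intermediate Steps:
w(F, q) = 4*I*sqrt(6) (w(F, q) = sqrt(-108 + 12) = sqrt(-96) = 4*I*sqrt(6))
49405/w(-6, -70) = 49405/((4*I*sqrt(6))) = 49405*(-I*sqrt(6)/24) = -49405*I*sqrt(6)/24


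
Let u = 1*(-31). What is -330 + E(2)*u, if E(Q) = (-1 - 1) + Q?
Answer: -330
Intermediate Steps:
E(Q) = -2 + Q
u = -31
-330 + E(2)*u = -330 + (-2 + 2)*(-31) = -330 + 0*(-31) = -330 + 0 = -330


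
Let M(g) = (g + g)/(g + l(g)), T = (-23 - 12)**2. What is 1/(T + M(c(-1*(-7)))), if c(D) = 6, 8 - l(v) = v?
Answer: 2/2453 ≈ 0.00081533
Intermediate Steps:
l(v) = 8 - v
T = 1225 (T = (-35)**2 = 1225)
M(g) = g/4 (M(g) = (g + g)/(g + (8 - g)) = (2*g)/8 = (2*g)*(1/8) = g/4)
1/(T + M(c(-1*(-7)))) = 1/(1225 + (1/4)*6) = 1/(1225 + 3/2) = 1/(2453/2) = 2/2453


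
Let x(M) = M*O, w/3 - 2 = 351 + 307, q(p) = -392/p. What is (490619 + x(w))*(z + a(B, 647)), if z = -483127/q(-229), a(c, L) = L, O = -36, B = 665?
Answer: -46287669974601/392 ≈ -1.1808e+11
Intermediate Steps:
w = 1980 (w = 6 + 3*(351 + 307) = 6 + 3*658 = 6 + 1974 = 1980)
x(M) = -36*M (x(M) = M*(-36) = -36*M)
z = -110636083/392 (z = -483127/((-392/(-229))) = -483127/((-392*(-1/229))) = -483127/392/229 = -483127*229/392 = -110636083/392 ≈ -2.8224e+5)
(490619 + x(w))*(z + a(B, 647)) = (490619 - 36*1980)*(-110636083/392 + 647) = (490619 - 71280)*(-110382459/392) = 419339*(-110382459/392) = -46287669974601/392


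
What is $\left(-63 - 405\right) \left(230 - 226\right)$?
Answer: $-1872$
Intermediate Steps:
$\left(-63 - 405\right) \left(230 - 226\right) = \left(-468\right) 4 = -1872$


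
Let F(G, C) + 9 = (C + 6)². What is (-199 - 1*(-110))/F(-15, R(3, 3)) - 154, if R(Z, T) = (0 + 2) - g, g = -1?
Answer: -11177/72 ≈ -155.24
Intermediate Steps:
R(Z, T) = 3 (R(Z, T) = (0 + 2) - 1*(-1) = 2 + 1 = 3)
F(G, C) = -9 + (6 + C)² (F(G, C) = -9 + (C + 6)² = -9 + (6 + C)²)
(-199 - 1*(-110))/F(-15, R(3, 3)) - 154 = (-199 - 1*(-110))/(-9 + (6 + 3)²) - 154 = (-199 + 110)/(-9 + 9²) - 154 = -89/(-9 + 81) - 154 = -89/72 - 154 = -11177/72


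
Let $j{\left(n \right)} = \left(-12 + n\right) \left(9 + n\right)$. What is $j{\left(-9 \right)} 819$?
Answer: $0$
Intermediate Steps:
$j{\left(-9 \right)} 819 = \left(-108 + \left(-9\right)^{2} - -27\right) 819 = \left(-108 + 81 + 27\right) 819 = 0 \cdot 819 = 0$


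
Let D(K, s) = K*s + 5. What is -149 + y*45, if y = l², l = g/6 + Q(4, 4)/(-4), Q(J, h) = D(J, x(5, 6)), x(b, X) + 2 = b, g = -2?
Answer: 12741/16 ≈ 796.31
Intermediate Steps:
x(b, X) = -2 + b
D(K, s) = 5 + K*s
Q(J, h) = 5 + 3*J (Q(J, h) = 5 + J*(-2 + 5) = 5 + J*3 = 5 + 3*J)
l = -55/12 (l = -2/6 + (5 + 3*4)/(-4) = -2*⅙ + (5 + 12)*(-¼) = -⅓ + 17*(-¼) = -⅓ - 17/4 = -55/12 ≈ -4.5833)
y = 3025/144 (y = (-55/12)² = 3025/144 ≈ 21.007)
-149 + y*45 = -149 + (3025/144)*45 = -149 + 15125/16 = 12741/16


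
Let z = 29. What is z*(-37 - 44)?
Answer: -2349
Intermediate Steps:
z*(-37 - 44) = 29*(-37 - 44) = 29*(-81) = -2349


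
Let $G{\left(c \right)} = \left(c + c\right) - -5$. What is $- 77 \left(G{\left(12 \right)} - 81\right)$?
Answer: $4004$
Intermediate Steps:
$G{\left(c \right)} = 5 + 2 c$ ($G{\left(c \right)} = 2 c + 5 = 5 + 2 c$)
$- 77 \left(G{\left(12 \right)} - 81\right) = - 77 \left(\left(5 + 2 \cdot 12\right) - 81\right) = - 77 \left(\left(5 + 24\right) - 81\right) = - 77 \left(29 - 81\right) = \left(-77\right) \left(-52\right) = 4004$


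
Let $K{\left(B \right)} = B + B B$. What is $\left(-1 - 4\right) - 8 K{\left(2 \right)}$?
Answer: $-53$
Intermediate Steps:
$K{\left(B \right)} = B + B^{2}$
$\left(-1 - 4\right) - 8 K{\left(2 \right)} = \left(-1 - 4\right) - 8 \cdot 2 \left(1 + 2\right) = -5 - 8 \cdot 2 \cdot 3 = -5 - 48 = -53$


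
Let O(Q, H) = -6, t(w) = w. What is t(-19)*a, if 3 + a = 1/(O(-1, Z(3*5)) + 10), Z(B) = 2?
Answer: 209/4 ≈ 52.250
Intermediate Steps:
a = -11/4 (a = -3 + 1/(-6 + 10) = -3 + 1/4 = -3 + ¼ = -11/4 ≈ -2.7500)
t(-19)*a = -19*(-11/4) = 209/4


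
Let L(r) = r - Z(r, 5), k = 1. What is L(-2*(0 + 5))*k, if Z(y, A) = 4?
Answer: -14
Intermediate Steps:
L(r) = -4 + r (L(r) = r - 1*4 = r - 4 = -4 + r)
L(-2*(0 + 5))*k = (-4 - 2*(0 + 5))*1 = (-4 - 2*5)*1 = (-4 - 10)*1 = -14*1 = -14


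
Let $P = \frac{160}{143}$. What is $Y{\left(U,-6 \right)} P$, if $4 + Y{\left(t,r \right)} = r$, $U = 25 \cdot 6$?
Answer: $- \frac{1600}{143} \approx -11.189$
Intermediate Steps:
$U = 150$
$Y{\left(t,r \right)} = -4 + r$
$P = \frac{160}{143}$ ($P = 160 \cdot \frac{1}{143} = \frac{160}{143} \approx 1.1189$)
$Y{\left(U,-6 \right)} P = \left(-4 - 6\right) \frac{160}{143} = \left(-10\right) \frac{160}{143} = - \frac{1600}{143}$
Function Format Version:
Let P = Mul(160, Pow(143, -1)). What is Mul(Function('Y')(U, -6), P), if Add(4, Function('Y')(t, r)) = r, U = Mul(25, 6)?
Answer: Rational(-1600, 143) ≈ -11.189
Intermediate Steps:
U = 150
Function('Y')(t, r) = Add(-4, r)
P = Rational(160, 143) (P = Mul(160, Rational(1, 143)) = Rational(160, 143) ≈ 1.1189)
Mul(Function('Y')(U, -6), P) = Mul(Add(-4, -6), Rational(160, 143)) = Mul(-10, Rational(160, 143)) = Rational(-1600, 143)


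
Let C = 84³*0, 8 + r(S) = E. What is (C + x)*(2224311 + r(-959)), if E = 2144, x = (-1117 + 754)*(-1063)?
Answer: 859116877443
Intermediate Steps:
x = 385869 (x = -363*(-1063) = 385869)
r(S) = 2136 (r(S) = -8 + 2144 = 2136)
C = 0 (C = 592704*0 = 0)
(C + x)*(2224311 + r(-959)) = (0 + 385869)*(2224311 + 2136) = 385869*2226447 = 859116877443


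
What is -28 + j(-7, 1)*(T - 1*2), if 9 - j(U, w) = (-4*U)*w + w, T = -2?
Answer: 52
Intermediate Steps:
j(U, w) = 9 - w + 4*U*w (j(U, w) = 9 - ((-4*U)*w + w) = 9 - (-4*U*w + w) = 9 - (w - 4*U*w) = 9 + (-w + 4*U*w) = 9 - w + 4*U*w)
-28 + j(-7, 1)*(T - 1*2) = -28 + (9 - 1*1 + 4*(-7)*1)*(-2 - 1*2) = -28 + (9 - 1 - 28)*(-2 - 2) = -28 - 20*(-4) = -28 + 80 = 52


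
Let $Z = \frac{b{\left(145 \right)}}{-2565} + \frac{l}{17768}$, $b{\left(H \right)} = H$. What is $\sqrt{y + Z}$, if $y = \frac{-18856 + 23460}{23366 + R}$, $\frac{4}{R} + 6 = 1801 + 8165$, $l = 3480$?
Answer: $\frac{\sqrt{164236166551376700828519882}}{22096749679731} \approx 0.57997$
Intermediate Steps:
$R = \frac{1}{2490}$ ($R = \frac{4}{-6 + \left(1801 + 8165\right)} = \frac{4}{-6 + 9966} = \frac{4}{9960} = 4 \cdot \frac{1}{9960} = \frac{1}{2490} \approx 0.00040161$)
$Z = \frac{158746}{1139373}$ ($Z = \frac{145}{-2565} + \frac{3480}{17768} = 145 \left(- \frac{1}{2565}\right) + 3480 \cdot \frac{1}{17768} = - \frac{29}{513} + \frac{435}{2221} = \frac{158746}{1139373} \approx 0.13933$)
$y = \frac{11463960}{58181341}$ ($y = \frac{-18856 + 23460}{23366 + \frac{1}{2490}} = \frac{4604}{\frac{58181341}{2490}} = 4604 \cdot \frac{2490}{58181341} = \frac{11463960}{58181341} \approx 0.19704$)
$\sqrt{y + Z} = \sqrt{\frac{11463960}{58181341} + \frac{158746}{1139373}} = \sqrt{\frac{22297781655466}{66290249039193}} = \frac{\sqrt{164236166551376700828519882}}{22096749679731}$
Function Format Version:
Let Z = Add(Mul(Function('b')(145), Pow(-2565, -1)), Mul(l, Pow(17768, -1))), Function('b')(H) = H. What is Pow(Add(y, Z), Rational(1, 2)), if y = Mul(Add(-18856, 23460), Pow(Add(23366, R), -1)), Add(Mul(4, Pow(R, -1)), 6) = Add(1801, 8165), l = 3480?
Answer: Mul(Rational(1, 22096749679731), Pow(164236166551376700828519882, Rational(1, 2))) ≈ 0.57997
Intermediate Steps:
R = Rational(1, 2490) (R = Mul(4, Pow(Add(-6, Add(1801, 8165)), -1)) = Mul(4, Pow(Add(-6, 9966), -1)) = Mul(4, Pow(9960, -1)) = Mul(4, Rational(1, 9960)) = Rational(1, 2490) ≈ 0.00040161)
Z = Rational(158746, 1139373) (Z = Add(Mul(145, Pow(-2565, -1)), Mul(3480, Pow(17768, -1))) = Add(Mul(145, Rational(-1, 2565)), Mul(3480, Rational(1, 17768))) = Add(Rational(-29, 513), Rational(435, 2221)) = Rational(158746, 1139373) ≈ 0.13933)
y = Rational(11463960, 58181341) (y = Mul(Add(-18856, 23460), Pow(Add(23366, Rational(1, 2490)), -1)) = Mul(4604, Pow(Rational(58181341, 2490), -1)) = Mul(4604, Rational(2490, 58181341)) = Rational(11463960, 58181341) ≈ 0.19704)
Pow(Add(y, Z), Rational(1, 2)) = Pow(Add(Rational(11463960, 58181341), Rational(158746, 1139373)), Rational(1, 2)) = Pow(Rational(22297781655466, 66290249039193), Rational(1, 2)) = Mul(Rational(1, 22096749679731), Pow(164236166551376700828519882, Rational(1, 2)))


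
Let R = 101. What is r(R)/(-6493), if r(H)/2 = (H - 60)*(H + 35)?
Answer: -11152/6493 ≈ -1.7175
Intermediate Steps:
r(H) = 2*(-60 + H)*(35 + H) (r(H) = 2*((H - 60)*(H + 35)) = 2*((-60 + H)*(35 + H)) = 2*(-60 + H)*(35 + H))
r(R)/(-6493) = (-4200 - 50*101 + 2*101²)/(-6493) = (-4200 - 5050 + 2*10201)*(-1/6493) = (-4200 - 5050 + 20402)*(-1/6493) = 11152*(-1/6493) = -11152/6493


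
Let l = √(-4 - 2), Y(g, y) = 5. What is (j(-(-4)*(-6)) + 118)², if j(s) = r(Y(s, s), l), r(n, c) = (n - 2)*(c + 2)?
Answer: 15322 + 744*I*√6 ≈ 15322.0 + 1822.4*I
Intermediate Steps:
l = I*√6 (l = √(-6) = I*√6 ≈ 2.4495*I)
r(n, c) = (-2 + n)*(2 + c)
j(s) = 6 + 3*I*√6 (j(s) = -4 - 2*I*√6 + 2*5 + (I*√6)*5 = -4 - 2*I*√6 + 10 + 5*I*√6 = 6 + 3*I*√6)
(j(-(-4)*(-6)) + 118)² = ((6 + 3*I*√6) + 118)² = (124 + 3*I*√6)²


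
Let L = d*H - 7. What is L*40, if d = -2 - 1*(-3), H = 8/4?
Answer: -200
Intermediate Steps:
H = 2 (H = 8*(¼) = 2)
d = 1 (d = -2 + 3 = 1)
L = -5 (L = 1*2 - 7 = 2 - 7 = -5)
L*40 = -5*40 = -200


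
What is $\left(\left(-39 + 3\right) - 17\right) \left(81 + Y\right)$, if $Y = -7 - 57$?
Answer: $-901$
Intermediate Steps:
$Y = -64$
$\left(\left(-39 + 3\right) - 17\right) \left(81 + Y\right) = \left(\left(-39 + 3\right) - 17\right) \left(81 - 64\right) = \left(-36 - 17\right) 17 = \left(-53\right) 17 = -901$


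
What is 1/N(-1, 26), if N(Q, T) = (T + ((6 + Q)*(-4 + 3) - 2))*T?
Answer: 1/494 ≈ 0.0020243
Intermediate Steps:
N(Q, T) = T*(-8 + T - Q) (N(Q, T) = (T + ((6 + Q)*(-1) - 2))*T = (T + ((-6 - Q) - 2))*T = (T + (-8 - Q))*T = (-8 + T - Q)*T = T*(-8 + T - Q))
1/N(-1, 26) = 1/(26*(-8 + 26 - 1*(-1))) = 1/(26*(-8 + 26 + 1)) = 1/(26*19) = 1/494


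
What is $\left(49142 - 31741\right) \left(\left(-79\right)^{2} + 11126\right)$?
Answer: $302203167$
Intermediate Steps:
$\left(49142 - 31741\right) \left(\left(-79\right)^{2} + 11126\right) = 17401 \left(6241 + 11126\right) = 17401 \cdot 17367 = 302203167$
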